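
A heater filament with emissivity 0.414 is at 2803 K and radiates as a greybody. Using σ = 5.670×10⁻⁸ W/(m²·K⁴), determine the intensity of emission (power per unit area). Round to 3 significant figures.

Stefan–Boltzmann: I = εσT⁴ = 0.414 × 5.670×10⁻⁸ × (2803)⁴ = 1.45×10⁶ W/m².

I ≈ 1.45×10⁶ W/m²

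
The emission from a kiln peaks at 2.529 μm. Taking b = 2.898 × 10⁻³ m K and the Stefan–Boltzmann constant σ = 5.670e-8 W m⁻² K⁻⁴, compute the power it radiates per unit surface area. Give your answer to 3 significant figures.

Wien's law: T = b/λ_max = 2.898×10⁻³/2.529×10⁻⁶ = 1145.91 K.
Then I = σT⁴ = 5.670×10⁻⁸×(1145.91)⁴ = 9.78×10⁴ W/m².

I ≈ 9.78×10⁴ W/m²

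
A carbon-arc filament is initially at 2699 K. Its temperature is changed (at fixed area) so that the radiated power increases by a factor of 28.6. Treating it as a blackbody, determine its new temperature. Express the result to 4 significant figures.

P ∝ T⁴, so T₂/T₁ = (P₂/P₁)^(1/4) = (28.6)^(1/4) = 2.31255.
T₂ = 2699 × 2.31255 = 6242 K.

T₂ ≈ 6242 K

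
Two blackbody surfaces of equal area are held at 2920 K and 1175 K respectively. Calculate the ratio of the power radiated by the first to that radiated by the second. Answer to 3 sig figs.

With equal areas, P₁/P₂ = (T₁/T₂)⁴ = (2920/1175)⁴ = 38.1.

P₁/P₂ ≈ 38.1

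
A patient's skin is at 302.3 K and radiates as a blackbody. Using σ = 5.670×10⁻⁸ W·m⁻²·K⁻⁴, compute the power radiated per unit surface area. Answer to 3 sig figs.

I ≈ 474 W/m²

Stefan–Boltzmann: I = σT⁴ = 5.670×10⁻⁸ × (302.3)⁴ = 474 W/m².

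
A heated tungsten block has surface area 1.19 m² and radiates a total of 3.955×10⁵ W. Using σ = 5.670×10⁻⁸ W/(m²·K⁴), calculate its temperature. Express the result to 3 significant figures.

Area A = 1.19 m².
P = σAT⁴ ⇒ T = (P/(σA))^(1/4) = (3.955×10⁵/(5.670×10⁻⁸×1.19))^(1/4) = 1.56×10³ K.

T ≈ 1.56×10³ K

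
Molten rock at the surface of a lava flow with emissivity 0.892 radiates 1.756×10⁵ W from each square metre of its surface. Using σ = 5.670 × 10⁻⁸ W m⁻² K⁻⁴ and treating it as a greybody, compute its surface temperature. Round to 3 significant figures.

I = εσT⁴, so T = (I/εσ)^(1/4) = (1.756×10⁵/(0.892×5.670×10⁻⁸))^(1/4) = 1.37×10³ K.

T ≈ 1.37×10³ K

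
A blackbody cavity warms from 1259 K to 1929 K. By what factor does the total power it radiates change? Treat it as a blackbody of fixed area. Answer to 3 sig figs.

P₂/P₁ ≈ 5.51

P ∝ T⁴, so P₂/P₁ = (T₂/T₁)⁴ = (1929/1259)⁴ = (1.53217)⁴ = 5.51.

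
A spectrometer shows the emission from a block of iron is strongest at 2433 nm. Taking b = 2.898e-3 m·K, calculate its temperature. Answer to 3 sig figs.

Wien's law gives T = b/λ_max = (2.898×10⁻³ m·K)/(2.433×10⁻⁶ m) = 1.19×10³ K.

T ≈ 1.19×10³ K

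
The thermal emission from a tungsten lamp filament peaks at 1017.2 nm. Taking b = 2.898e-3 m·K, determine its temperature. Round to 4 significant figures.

Wien's law gives T = b/λ_max = (2.898×10⁻³ m·K)/(1.0172×10⁻⁶ m) = 2849 K.

T ≈ 2849 K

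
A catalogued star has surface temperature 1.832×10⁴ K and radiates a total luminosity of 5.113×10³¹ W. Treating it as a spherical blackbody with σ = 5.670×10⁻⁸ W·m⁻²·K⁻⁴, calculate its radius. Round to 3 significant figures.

R ≈ 2.52×10¹⁰ m

L = 4πR²σT⁴ ⇒ R = √(L/(4πσT⁴)).
σT⁴ = 6.38682×10⁹ W/m², so R = √(5.113×10³¹/(4π×6.38682×10⁹)) = 2.52×10¹⁰ m.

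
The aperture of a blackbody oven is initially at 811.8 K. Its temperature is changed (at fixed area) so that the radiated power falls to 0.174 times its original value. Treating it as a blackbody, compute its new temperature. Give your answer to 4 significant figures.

P ∝ T⁴, so T₂/T₁ = (P₂/P₁)^(1/4) = (0.174)^(1/4) = 0.645858.
T₂ = 811.8 × 0.645858 = 524.3 K.

T₂ ≈ 524.3 K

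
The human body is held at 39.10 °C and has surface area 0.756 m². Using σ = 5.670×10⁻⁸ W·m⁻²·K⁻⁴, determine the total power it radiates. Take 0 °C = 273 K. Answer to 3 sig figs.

T = 39.10 °C + 273 = 312.10 K.
Area A = 0.756 m².
P = σAT⁴ = 5.670×10⁻⁸ × 0.756 × (312.10)⁴ = 407 W.

P ≈ 407 W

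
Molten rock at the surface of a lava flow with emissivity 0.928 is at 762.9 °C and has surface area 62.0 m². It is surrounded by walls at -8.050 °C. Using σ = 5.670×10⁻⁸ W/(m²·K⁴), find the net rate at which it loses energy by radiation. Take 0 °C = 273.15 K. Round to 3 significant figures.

Net loss ≈ 3.74×10⁶ W

T = 762.9 °C + 273.15 = 1036.05 K.
Surroundings: T = -8.050 °C + 273.15 = 265.100 K.
Area A = 62.0 m².
Net radiated power P_net = εσA(T⁴ − T₀⁴) = 0.928×5.670×10⁻⁸×62.0×(1036.05⁴ − 265.100⁴).
T⁴ − T₀⁴ = 1.15219×10¹² − 4.93900×10⁹ = 1.14725×10¹² K⁴, so P_net = 3.74×10⁶ W.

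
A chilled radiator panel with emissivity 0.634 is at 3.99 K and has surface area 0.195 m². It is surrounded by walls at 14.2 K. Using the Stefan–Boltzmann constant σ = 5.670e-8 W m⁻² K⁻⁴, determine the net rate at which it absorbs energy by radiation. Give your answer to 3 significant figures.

Net gain ≈ 2.83×10⁻⁴ W

Area A = 0.195 m².
Net radiated power P_net = εσA(T⁴ − T₀⁴) = 0.634×5.670×10⁻⁸×0.195×(3.99⁴ − 14.2⁴).
T⁴ − T₀⁴ = 253.450 − 40658.7 = -40405.2 K⁴, so P_net = -2.83×10⁻⁴ W — negative, meaning a net gain of 2.83×10⁻⁴ W.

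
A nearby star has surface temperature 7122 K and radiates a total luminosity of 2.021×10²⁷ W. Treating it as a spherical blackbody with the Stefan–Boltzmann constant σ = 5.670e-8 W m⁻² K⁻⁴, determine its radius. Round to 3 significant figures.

R ≈ 1.05×10⁹ m

L = 4πR²σT⁴ ⇒ R = √(L/(4πσT⁴)).
σT⁴ = 1.45878×10⁸ W/m², so R = √(2.021×10²⁷/(4π×1.45878×10⁸)) = 1.05×10⁹ m.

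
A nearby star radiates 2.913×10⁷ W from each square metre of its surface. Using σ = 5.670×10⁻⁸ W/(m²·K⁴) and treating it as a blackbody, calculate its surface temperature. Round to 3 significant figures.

I = σT⁴, so T = (I/σ)^(1/4) = (2.913×10⁷/(5.670×10⁻⁸))^(1/4) = 4.76×10³ K.

T ≈ 4.76×10³ K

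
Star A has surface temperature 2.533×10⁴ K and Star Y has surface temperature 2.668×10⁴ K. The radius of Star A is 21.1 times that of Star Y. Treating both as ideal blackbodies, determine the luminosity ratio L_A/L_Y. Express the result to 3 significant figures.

L_A/L_Y ≈ 362

L ∝ R²T⁴, so L_A/L_Y = (R_A/R_Y)²(T_A/T_Y)⁴ = (21.1)² × (2.533×10⁴/2.668×10⁴)⁴ = 445.21 × 0.812452 = 362.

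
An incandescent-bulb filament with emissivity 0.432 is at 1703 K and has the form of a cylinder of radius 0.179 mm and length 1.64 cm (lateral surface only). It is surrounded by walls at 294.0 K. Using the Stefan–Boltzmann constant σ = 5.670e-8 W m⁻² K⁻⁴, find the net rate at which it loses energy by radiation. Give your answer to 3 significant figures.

Net loss ≈ 3.80 W

Lateral area A = 2πrL = 2π×1.79×10⁻⁴×0.0164 = 1.84449×10⁻⁵ m².
Net radiated power P_net = εσA(T⁴ − T₀⁴) = 0.432×5.670×10⁻⁸×1.84449×10⁻⁵×(1703⁴ − 294.0⁴).
T⁴ − T₀⁴ = 8.41121×10¹² − 7.47118×10⁹ = 8.40374×10¹² K⁴, so P_net = 3.80 W.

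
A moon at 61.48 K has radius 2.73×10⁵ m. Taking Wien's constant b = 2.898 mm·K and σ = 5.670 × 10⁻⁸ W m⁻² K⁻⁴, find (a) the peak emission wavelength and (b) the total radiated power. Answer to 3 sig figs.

(a) λ_max = b/T = 2.898×10⁻³/61.48 = 4.714×10⁻⁵ m = 47.1 μm.
Surface area A = 4πR² = 4π(2.73×10⁵ m)² = 9.36559×10¹¹ m².
(b) P = σAT⁴ = 5.670×10⁻⁸×9.36559×10¹¹×(61.48)⁴ = 7.59×10¹¹ W.

λ_max ≈ 47.1 μm; P ≈ 7.59×10¹¹ W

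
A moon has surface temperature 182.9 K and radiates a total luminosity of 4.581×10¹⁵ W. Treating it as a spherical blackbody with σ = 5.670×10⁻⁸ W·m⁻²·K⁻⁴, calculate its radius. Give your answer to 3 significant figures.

R ≈ 2.40×10⁶ m

L = 4πR²σT⁴ ⇒ R = √(L/(4πσT⁴)).
σT⁴ = 63.4509 W/m², so R = √(4.581×10¹⁵/(4π×63.4509)) = 2.40×10⁶ m.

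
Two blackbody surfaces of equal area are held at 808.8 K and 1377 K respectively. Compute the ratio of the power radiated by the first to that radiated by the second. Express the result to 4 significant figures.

P₁/P₂ ≈ 0.1190

With equal areas, P₁/P₂ = (T₁/T₂)⁴ = (808.8/1377)⁴ = 0.1190.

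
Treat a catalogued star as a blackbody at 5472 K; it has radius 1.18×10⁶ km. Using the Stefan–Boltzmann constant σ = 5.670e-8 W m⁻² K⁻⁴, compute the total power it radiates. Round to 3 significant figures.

P ≈ 8.89×10²⁶ W

Surface area A = 4πR² = 4π(1.18×10⁹ m)² = 1.74974×10¹⁹ m².
P = σAT⁴ = 5.670×10⁻⁸ × 1.74974×10¹⁹ × (5472)⁴ = 8.89×10²⁶ W.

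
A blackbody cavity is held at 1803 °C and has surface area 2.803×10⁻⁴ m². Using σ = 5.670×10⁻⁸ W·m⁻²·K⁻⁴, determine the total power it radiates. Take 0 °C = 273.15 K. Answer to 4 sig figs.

T = 1803 °C + 273.15 = 2076.15 K.
Area A = 2.803×10⁻⁴ m².
P = σAT⁴ = 5.670×10⁻⁸ × 2.803×10⁻⁴ × (2076.15)⁴ = 295.3 W.

P ≈ 295.3 W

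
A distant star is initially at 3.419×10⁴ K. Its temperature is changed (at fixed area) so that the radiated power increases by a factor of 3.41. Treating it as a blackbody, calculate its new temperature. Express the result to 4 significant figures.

P ∝ T⁴, so T₂/T₁ = (P₂/P₁)^(1/4) = (3.41)^(1/4) = 1.35890.
T₂ = 3.419×10⁴ × 1.35890 = 4.646×10⁴ K.

T₂ ≈ 4.646×10⁴ K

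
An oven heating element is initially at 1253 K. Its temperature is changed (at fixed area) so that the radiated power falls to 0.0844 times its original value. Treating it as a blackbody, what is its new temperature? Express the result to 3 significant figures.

P ∝ T⁴, so T₂/T₁ = (P₂/P₁)^(1/4) = (0.0844)^(1/4) = 0.538996.
T₂ = 1253 × 0.538996 = 675 K.

T₂ ≈ 675 K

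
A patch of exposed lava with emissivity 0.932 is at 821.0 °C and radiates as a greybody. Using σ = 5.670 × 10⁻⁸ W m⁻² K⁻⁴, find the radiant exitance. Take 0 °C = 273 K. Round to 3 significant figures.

I ≈ 7.57×10⁴ W/m²

T = 821.0 °C + 273 = 1094.0 K.
Stefan–Boltzmann: I = εσT⁴ = 0.932 × 5.670×10⁻⁸ × (1094.0)⁴ = 7.57×10⁴ W/m².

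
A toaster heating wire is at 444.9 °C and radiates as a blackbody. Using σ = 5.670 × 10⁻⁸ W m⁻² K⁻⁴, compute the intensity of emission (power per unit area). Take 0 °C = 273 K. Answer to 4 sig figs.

T = 444.9 °C + 273 = 717.9 K.
Stefan–Boltzmann: I = σT⁴ = 5.670×10⁻⁸ × (717.9)⁴ = 1.506×10⁴ W/m².

I ≈ 1.506×10⁴ W/m²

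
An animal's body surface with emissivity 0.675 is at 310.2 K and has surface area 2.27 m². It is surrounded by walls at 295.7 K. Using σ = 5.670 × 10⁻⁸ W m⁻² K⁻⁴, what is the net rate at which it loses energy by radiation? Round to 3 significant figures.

Net loss ≈ 140 W

Area A = 2.27 m².
Net radiated power P_net = εσA(T⁴ − T₀⁴) = 0.675×5.670×10⁻⁸×2.27×(310.2⁴ − 295.7⁴).
T⁴ − T₀⁴ = 9.25907×10⁹ − 7.64549×10⁹ = 1.61358×10⁹ K⁴, so P_net = 140 W.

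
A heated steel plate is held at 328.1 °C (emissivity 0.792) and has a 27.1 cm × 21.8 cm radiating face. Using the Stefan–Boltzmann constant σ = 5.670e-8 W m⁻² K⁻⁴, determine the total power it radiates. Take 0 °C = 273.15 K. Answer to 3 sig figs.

P ≈ 347 W

T = 328.1 °C + 273.15 = 601.25 K.
Area A = 0.271 × 0.218 = 0.059078 m².
P = εσAT⁴ = 0.792 × 5.670×10⁻⁸ × 0.059078 × (601.25)⁴ = 347 W.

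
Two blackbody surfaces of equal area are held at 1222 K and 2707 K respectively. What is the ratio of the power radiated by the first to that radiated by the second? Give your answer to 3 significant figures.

P₁/P₂ ≈ 0.0415

With equal areas, P₁/P₂ = (T₁/T₂)⁴ = (1222/2707)⁴ = 0.0415.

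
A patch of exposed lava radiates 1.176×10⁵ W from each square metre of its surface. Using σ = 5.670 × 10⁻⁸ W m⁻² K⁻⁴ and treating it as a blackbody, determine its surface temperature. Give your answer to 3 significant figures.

T ≈ 1.20×10³ K

I = σT⁴, so T = (I/σ)^(1/4) = (1.176×10⁵/(5.670×10⁻⁸))^(1/4) = 1.20×10³ K.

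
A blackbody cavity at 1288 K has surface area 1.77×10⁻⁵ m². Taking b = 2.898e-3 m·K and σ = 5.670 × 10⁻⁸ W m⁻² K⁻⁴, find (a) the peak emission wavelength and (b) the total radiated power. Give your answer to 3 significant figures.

λ_max ≈ 2.25 μm; P ≈ 2.76 W

(a) λ_max = b/T = 2.898×10⁻³/1288 = 2.250×10⁻⁶ m = 2.25 μm.
Area A = 1.77×10⁻⁵ m².
(b) P = σAT⁴ = 5.670×10⁻⁸×1.77×10⁻⁵×(1288)⁴ = 2.76 W.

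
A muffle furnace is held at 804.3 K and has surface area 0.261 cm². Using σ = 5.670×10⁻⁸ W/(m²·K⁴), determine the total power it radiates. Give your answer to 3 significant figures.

P ≈ 0.619 W

Area A = 0.261 cm² = 2.61×10⁻⁵ m².
P = σAT⁴ = 5.670×10⁻⁸ × 2.61×10⁻⁵ × (804.3)⁴ = 0.619 W.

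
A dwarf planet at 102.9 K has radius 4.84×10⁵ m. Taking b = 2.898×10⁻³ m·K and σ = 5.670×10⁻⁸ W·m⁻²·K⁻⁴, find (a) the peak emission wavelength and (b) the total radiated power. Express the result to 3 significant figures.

(a) λ_max = b/T = 2.898×10⁻³/102.9 = 2.816×10⁻⁵ m = 28.2 μm.
Surface area A = 4πR² = 4π(4.84×10⁵ m)² = 2.94375×10¹² m².
(b) P = σAT⁴ = 5.670×10⁻⁸×2.94375×10¹²×(102.9)⁴ = 1.87×10¹³ W.

λ_max ≈ 28.2 μm; P ≈ 1.87×10¹³ W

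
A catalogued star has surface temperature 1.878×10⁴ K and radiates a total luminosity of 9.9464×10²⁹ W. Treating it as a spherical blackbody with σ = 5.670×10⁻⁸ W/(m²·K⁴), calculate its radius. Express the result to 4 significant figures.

L = 4πR²σT⁴ ⇒ R = √(L/(4πσT⁴)).
σT⁴ = 7.05286×10⁹ W/m², so R = √(9.9464×10²⁹/(4π×7.05286×10⁹)) = 3.350×10⁹ m.

R ≈ 3.350×10⁹ m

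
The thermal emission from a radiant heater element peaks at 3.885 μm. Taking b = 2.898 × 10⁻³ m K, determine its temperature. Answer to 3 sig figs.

T ≈ 746 K

Wien's law gives T = b/λ_max = (2.898×10⁻³ m·K)/(3.885×10⁻⁶ m) = 746 K.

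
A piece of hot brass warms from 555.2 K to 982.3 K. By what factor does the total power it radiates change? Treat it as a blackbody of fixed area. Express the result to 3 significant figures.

P ∝ T⁴, so P₂/P₁ = (T₂/T₁)⁴ = (982.3/555.2)⁴ = (1.76927)⁴ = 9.80.

P₂/P₁ ≈ 9.80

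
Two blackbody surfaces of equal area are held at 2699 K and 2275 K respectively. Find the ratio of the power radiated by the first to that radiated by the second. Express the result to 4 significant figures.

With equal areas, P₁/P₂ = (T₁/T₂)⁴ = (2699/2275)⁴ = 1.981.

P₁/P₂ ≈ 1.981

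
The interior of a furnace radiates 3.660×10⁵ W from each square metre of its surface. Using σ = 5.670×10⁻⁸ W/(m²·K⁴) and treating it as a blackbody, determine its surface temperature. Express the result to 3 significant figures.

T ≈ 1.59×10³ K

I = σT⁴, so T = (I/σ)^(1/4) = (3.660×10⁵/(5.670×10⁻⁸))^(1/4) = 1.59×10³ K.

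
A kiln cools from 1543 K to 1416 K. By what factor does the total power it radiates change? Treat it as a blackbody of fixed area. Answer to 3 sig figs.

P ∝ T⁴, so P₂/P₁ = (T₂/T₁)⁴ = (1416/1543)⁴ = (0.917693)⁴ = 0.709.

P₂/P₁ ≈ 0.709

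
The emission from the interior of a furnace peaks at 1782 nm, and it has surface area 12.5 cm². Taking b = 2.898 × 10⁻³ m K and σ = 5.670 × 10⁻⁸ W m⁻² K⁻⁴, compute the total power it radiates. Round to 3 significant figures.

P ≈ 496 W

Wien's law: T = b/λ_max = 2.898×10⁻³/1.782×10⁻⁶ = 1626.26 K.
Area A = 12.5 cm² = 1.25×10⁻³ m².
Then P = σAT⁴ = 5.670×10⁻⁸×1.25×10⁻³×(1626.26)⁴ = 496 W.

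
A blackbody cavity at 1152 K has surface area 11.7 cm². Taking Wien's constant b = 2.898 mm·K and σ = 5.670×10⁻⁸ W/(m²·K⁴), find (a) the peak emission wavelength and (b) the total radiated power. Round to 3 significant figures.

(a) λ_max = b/T = 2.898×10⁻³/1152 = 2.516×10⁻⁶ m = 2.52×10³ nm.
Area A = 11.7 cm² = 1.17×10⁻³ m².
(b) P = σAT⁴ = 5.670×10⁻⁸×1.17×10⁻³×(1152)⁴ = 117 W.

λ_max ≈ 2.52×10³ nm; P ≈ 117 W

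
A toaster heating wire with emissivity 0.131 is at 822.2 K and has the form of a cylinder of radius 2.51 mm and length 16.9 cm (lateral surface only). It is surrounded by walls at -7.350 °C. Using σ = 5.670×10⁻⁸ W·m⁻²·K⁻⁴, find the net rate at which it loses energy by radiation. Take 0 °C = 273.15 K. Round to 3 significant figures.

Net loss ≈ 8.95 W

Surroundings: T = -7.350 °C + 273.15 = 265.800 K.
Lateral area A = 2πrL = 2π×2.51×10⁻³×0.169 = 2.66526×10⁻³ m².
Net radiated power P_net = εσA(T⁴ − T₀⁴) = 0.131×5.670×10⁻⁸×2.66526×10⁻³×(822.2⁴ − 265.800⁴).
T⁴ − T₀⁴ = 4.56993×10¹¹ − 4.99137×10⁹ = 4.52002×10¹¹ K⁴, so P_net = 8.95 W.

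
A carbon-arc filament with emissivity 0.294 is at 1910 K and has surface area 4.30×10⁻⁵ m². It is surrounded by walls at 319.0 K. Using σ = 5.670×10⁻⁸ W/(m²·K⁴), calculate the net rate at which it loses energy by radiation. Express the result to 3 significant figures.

Area A = 4.30×10⁻⁵ m².
Net radiated power P_net = εσA(T⁴ − T₀⁴) = 0.294×5.670×10⁻⁸×4.30×10⁻⁵×(1910⁴ − 319.0⁴).
T⁴ − T₀⁴ = 1.33086×10¹³ − 1.03553×10¹⁰ = 1.32982×10¹³ K⁴, so P_net = 9.53 W.

Net loss ≈ 9.53 W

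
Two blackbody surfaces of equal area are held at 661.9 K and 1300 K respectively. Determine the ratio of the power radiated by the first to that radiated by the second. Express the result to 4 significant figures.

With equal areas, P₁/P₂ = (T₁/T₂)⁴ = (661.9/1300)⁴ = 0.06720.

P₁/P₂ ≈ 0.06720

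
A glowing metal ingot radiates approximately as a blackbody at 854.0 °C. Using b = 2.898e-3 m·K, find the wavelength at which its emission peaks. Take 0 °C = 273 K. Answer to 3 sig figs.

λ_max ≈ 2.57 μm

T = 854.0 °C + 273 = 1127.0 K.
Wien's displacement law: λ_max = b/T = (2.898×10⁻³ m·K)/(1127.0 K) = 2.571×10⁻⁶ m.
That is 2.57 μm, in the infrared range.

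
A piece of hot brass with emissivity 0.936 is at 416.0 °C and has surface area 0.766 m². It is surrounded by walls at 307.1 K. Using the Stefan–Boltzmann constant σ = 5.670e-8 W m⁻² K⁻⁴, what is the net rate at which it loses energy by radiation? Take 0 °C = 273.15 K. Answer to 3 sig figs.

Net loss ≈ 8.81×10³ W

T = 416.0 °C + 273.15 = 689.15 K.
Area A = 0.766 m².
Net radiated power P_net = εσA(T⁴ − T₀⁴) = 0.936×5.670×10⁻⁸×0.766×(689.15⁴ − 307.1⁴).
T⁴ − T₀⁴ = 2.25556×10¹¹ − 8.89445×10⁹ = 2.16662×10¹¹ K⁴, so P_net = 8.81×10³ W.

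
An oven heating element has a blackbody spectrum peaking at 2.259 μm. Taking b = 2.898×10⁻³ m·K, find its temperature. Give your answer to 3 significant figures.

Wien's law gives T = b/λ_max = (2.898×10⁻³ m·K)/(2.259×10⁻⁶ m) = 1.28×10³ K.

T ≈ 1.28×10³ K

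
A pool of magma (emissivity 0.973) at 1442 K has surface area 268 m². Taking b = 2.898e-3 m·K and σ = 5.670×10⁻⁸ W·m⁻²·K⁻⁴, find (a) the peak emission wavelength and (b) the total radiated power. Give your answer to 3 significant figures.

(a) λ_max = b/T = 2.898×10⁻³/1442 = 2.010×10⁻⁶ m = 2.01×10³ nm.
Area A = 268 m².
(b) P = εσAT⁴ = 0.973×5.670×10⁻⁸×268×(1442)⁴ = 6.39×10⁷ W.

λ_max ≈ 2.01×10³ nm; P ≈ 6.39×10⁷ W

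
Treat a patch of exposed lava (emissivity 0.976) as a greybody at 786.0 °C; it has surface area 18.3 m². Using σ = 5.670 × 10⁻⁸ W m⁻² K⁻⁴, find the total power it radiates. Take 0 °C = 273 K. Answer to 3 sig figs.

T = 786.0 °C + 273 = 1059.0 K.
Area A = 18.3 m².
P = εσAT⁴ = 0.976 × 5.670×10⁻⁸ × 18.3 × (1059.0)⁴ = 1.27×10⁶ W.

P ≈ 1.27×10⁶ W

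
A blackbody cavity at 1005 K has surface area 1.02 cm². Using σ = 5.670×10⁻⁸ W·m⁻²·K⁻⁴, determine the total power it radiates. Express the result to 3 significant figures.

Area A = 1.02 cm² = 1.02×10⁻⁴ m².
P = σAT⁴ = 5.670×10⁻⁸ × 1.02×10⁻⁴ × (1005)⁴ = 5.90 W.

P ≈ 5.90 W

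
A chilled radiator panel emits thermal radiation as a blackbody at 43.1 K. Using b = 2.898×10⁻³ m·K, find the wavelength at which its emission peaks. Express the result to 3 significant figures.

λ_max ≈ 67.2 μm

Wien's displacement law: λ_max = b/T = (2.898×10⁻³ m·K)/(43.1 K) = 6.724×10⁻⁵ m.
That is 67.2 μm, in the infrared range.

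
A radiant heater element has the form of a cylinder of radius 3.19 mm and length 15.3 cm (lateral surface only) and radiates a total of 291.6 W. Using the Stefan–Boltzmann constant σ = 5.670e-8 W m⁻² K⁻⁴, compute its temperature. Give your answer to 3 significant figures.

T ≈ 1.14×10³ K

Lateral area A = 2πrL = 2π×3.19×10⁻³×0.153 = 3.06663×10⁻³ m².
P = σAT⁴ ⇒ T = (P/(σA))^(1/4) = (291.6/(5.670×10⁻⁸×3.06663×10⁻³))^(1/4) = 1.14×10³ K.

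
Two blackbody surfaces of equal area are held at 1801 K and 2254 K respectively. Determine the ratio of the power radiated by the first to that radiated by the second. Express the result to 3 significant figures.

With equal areas, P₁/P₂ = (T₁/T₂)⁴ = (1801/2254)⁴ = 0.408.

P₁/P₂ ≈ 0.408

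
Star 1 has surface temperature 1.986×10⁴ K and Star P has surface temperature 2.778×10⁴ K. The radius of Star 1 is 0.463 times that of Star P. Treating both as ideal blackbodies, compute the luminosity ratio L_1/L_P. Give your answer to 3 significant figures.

L ∝ R²T⁴, so L_1/L_P = (R_1/R_P)²(T_1/T_P)⁴ = (0.463)² × (1.986×10⁴/2.778×10⁴)⁴ = 0.214369 × 0.261209 = 0.0560.

L_1/L_P ≈ 0.0560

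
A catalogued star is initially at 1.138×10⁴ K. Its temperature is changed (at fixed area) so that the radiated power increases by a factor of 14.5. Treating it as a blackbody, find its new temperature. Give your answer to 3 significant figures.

T₂ ≈ 2.22×10⁴ K

P ∝ T⁴, so T₂/T₁ = (P₂/P₁)^(1/4) = (14.5)^(1/4) = 1.95138.
T₂ = 1.138×10⁴ × 1.95138 = 2.22×10⁴ K.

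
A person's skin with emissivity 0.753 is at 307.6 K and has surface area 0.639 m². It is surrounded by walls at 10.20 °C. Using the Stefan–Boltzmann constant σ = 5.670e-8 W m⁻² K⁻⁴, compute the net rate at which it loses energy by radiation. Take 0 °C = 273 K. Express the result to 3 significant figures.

Surroundings: T = 10.20 °C + 273 = 283.20 K.
Area A = 0.639 m².
Net radiated power P_net = εσA(T⁴ − T₀⁴) = 0.753×5.670×10⁻⁸×0.639×(307.6⁴ − 283.20⁴).
T⁴ − T₀⁴ = 8.95252×10⁹ − 6.43240×10⁹ = 2.52012×10⁹ K⁴, so P_net = 68.8 W.

Net loss ≈ 68.8 W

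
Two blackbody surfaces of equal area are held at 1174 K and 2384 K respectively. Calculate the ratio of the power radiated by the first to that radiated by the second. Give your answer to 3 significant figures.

P₁/P₂ ≈ 0.0588

With equal areas, P₁/P₂ = (T₁/T₂)⁴ = (1174/2384)⁴ = 0.0588.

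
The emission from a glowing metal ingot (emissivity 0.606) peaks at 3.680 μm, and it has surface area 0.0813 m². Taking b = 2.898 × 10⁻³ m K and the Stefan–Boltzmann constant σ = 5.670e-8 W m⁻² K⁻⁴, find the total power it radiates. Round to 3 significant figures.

P ≈ 1.07×10³ W

Wien's law: T = b/λ_max = 2.898×10⁻³/3.680×10⁻⁶ = 787.500 K.
Area A = 0.0813 m².
Then P = εσAT⁴ = 0.606×5.670×10⁻⁸×0.0813×(787.500)⁴ = 1.07×10³ W.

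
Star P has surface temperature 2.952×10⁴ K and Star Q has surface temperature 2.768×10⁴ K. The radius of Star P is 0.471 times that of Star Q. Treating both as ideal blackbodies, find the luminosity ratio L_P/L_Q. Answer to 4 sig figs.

L_P/L_Q ≈ 0.2870

L ∝ R²T⁴, so L_P/L_Q = (R_P/R_Q)²(T_P/T_Q)⁴ = (0.471)² × (2.952×10⁴/2.768×10⁴)⁴ = 0.221841 × 1.29360 = 0.2870.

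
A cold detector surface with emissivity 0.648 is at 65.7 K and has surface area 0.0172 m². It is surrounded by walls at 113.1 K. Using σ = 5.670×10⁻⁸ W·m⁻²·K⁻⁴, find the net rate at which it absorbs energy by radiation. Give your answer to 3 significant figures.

Net gain ≈ 0.0916 W

Area A = 0.0172 m².
Net radiated power P_net = εσA(T⁴ − T₀⁴) = 0.648×5.670×10⁻⁸×0.0172×(65.7⁴ − 113.1⁴).
T⁴ − T₀⁴ = 1.86321×10⁷ − 1.63625×10⁸ = -1.44993×10⁸ K⁴, so P_net = -0.0916 W — negative, meaning a net gain of 0.0916 W.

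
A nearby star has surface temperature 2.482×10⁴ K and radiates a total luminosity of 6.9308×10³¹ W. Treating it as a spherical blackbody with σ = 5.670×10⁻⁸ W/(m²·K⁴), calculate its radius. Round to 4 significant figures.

L = 4πR²σT⁴ ⇒ R = √(L/(4πσT⁴)).
σT⁴ = 2.15174×10¹⁰ W/m², so R = √(6.9308×10³¹/(4π×2.15174×10¹⁰)) = 1.601×10¹⁰ m.

R ≈ 1.601×10¹⁰ m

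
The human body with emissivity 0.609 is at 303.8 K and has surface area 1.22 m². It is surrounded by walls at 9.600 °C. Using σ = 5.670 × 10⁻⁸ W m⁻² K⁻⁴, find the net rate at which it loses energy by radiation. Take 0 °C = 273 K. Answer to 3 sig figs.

Surroundings: T = 9.600 °C + 273 = 282.600 K.
Area A = 1.22 m².
Net radiated power P_net = εσA(T⁴ − T₀⁴) = 0.609×5.670×10⁻⁸×1.22×(303.8⁴ − 282.600⁴).
T⁴ − T₀⁴ = 8.51826×10⁹ − 6.37806×10⁹ = 2.14020×10⁹ K⁴, so P_net = 90.2 W.

Net loss ≈ 90.2 W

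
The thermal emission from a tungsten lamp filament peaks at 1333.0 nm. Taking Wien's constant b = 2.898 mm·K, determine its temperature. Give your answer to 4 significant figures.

T ≈ 2174 K

Wien's law gives T = b/λ_max = (2.898×10⁻³ m·K)/(1.3330×10⁻⁶ m) = 2174 K.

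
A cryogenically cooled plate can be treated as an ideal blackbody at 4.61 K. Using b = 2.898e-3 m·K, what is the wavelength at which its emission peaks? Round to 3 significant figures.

Wien's displacement law: λ_max = b/T = (2.898×10⁻³ m·K)/(4.61 K) = 6.286×10⁻⁴ m.
That is 0.629 mm, in the infrared range.

λ_max ≈ 0.629 mm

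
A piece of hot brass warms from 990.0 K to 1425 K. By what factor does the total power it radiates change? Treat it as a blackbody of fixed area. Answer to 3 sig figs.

P ∝ T⁴, so P₂/P₁ = (T₂/T₁)⁴ = (1425/990.0)⁴ = (1.43939)⁴ = 4.29.

P₂/P₁ ≈ 4.29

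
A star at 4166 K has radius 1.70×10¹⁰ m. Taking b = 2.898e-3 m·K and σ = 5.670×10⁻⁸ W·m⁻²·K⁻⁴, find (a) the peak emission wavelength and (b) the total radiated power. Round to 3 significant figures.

λ_max ≈ 696 nm; P ≈ 6.20×10²⁸ W

(a) λ_max = b/T = 2.898×10⁻³/4166 = 6.956×10⁻⁷ m = 696 nm.
Surface area A = 4πR² = 4π(1.70×10¹⁰ m)² = 3.63168×10²¹ m².
(b) P = σAT⁴ = 5.670×10⁻⁸×3.63168×10²¹×(4166)⁴ = 6.20×10²⁸ W.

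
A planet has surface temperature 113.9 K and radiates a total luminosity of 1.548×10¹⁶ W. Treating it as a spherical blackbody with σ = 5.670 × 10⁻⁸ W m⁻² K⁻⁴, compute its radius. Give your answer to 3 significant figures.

L = 4πR²σT⁴ ⇒ R = √(L/(4πσT⁴)).
σT⁴ = 9.54285 W/m², so R = √(1.548×10¹⁶/(4π×9.54285)) = 1.14×10⁷ m.

R ≈ 1.14×10⁷ m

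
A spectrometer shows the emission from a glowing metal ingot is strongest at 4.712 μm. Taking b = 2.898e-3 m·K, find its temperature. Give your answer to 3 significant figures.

T ≈ 615 K

Wien's law gives T = b/λ_max = (2.898×10⁻³ m·K)/(4.712×10⁻⁶ m) = 615 K.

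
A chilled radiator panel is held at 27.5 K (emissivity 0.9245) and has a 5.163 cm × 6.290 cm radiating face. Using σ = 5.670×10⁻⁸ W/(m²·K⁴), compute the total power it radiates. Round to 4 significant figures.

Area A = 0.05163 × 0.06290 = 3.24753×10⁻³ m².
P = εσAT⁴ = 0.9245 × 5.670×10⁻⁸ × 3.24753×10⁻³ × (27.5)⁴ = 9.736×10⁻⁵ W.

P ≈ 9.736×10⁻⁵ W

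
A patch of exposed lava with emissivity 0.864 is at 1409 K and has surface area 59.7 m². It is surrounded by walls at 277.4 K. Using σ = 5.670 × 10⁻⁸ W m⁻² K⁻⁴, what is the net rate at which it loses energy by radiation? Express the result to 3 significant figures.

Area A = 59.7 m².
Net radiated power P_net = εσA(T⁴ − T₀⁴) = 0.864×5.670×10⁻⁸×59.7×(1409⁴ − 277.4⁴).
T⁴ − T₀⁴ = 3.94134×10¹² − 5.92142×10⁹ = 3.93542×10¹² K⁴, so P_net = 1.15×10⁷ W.

Net loss ≈ 1.15×10⁷ W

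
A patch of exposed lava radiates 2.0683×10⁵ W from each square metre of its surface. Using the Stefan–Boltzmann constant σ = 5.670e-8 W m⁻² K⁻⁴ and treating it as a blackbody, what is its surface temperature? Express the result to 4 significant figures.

T ≈ 1382 K

I = σT⁴, so T = (I/σ)^(1/4) = (2.0683×10⁵/(5.670×10⁻⁸))^(1/4) = 1382 K.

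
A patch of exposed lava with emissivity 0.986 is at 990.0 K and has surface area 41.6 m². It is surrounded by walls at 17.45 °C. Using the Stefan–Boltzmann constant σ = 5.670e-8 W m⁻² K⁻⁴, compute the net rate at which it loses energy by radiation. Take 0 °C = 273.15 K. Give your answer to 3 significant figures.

Surroundings: T = 17.45 °C + 273.15 = 290.60 K.
Area A = 41.6 m².
Net radiated power P_net = εσA(T⁴ − T₀⁴) = 0.986×5.670×10⁻⁸×41.6×(990.0⁴ − 290.60⁴).
T⁴ − T₀⁴ = 9.60596×10¹¹ − 7.13153×10⁹ = 9.53464×10¹¹ K⁴, so P_net = 2.22×10⁶ W.

Net loss ≈ 2.22×10⁶ W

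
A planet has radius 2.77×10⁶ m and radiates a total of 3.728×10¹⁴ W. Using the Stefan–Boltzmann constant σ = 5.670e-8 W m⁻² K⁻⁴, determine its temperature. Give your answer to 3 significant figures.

Surface area A = 4πR² = 4π(2.77×10⁶ m)² = 9.64205×10¹³ m².
P = σAT⁴ ⇒ T = (P/(σA))^(1/4) = (3.728×10¹⁴/(5.670×10⁻⁸×9.64205×10¹³))^(1/4) = 90.9 K.

T ≈ 90.9 K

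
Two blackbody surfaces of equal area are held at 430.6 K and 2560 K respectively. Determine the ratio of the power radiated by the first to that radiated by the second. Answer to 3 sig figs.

P₁/P₂ ≈ 8.00×10⁻⁴

With equal areas, P₁/P₂ = (T₁/T₂)⁴ = (430.6/2560)⁴ = 8.00×10⁻⁴.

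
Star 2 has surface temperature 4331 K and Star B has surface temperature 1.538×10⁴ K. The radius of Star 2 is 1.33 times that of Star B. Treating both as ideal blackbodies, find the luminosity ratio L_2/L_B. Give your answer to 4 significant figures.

L ∝ R²T⁴, so L_2/L_B = (R_2/R_B)²(T_2/T_B)⁴ = (1.33)² × (4331/1.538×10⁴)⁴ = 1.7689 × 6.28822×10⁻³ = 0.01112.

L_2/L_B ≈ 0.01112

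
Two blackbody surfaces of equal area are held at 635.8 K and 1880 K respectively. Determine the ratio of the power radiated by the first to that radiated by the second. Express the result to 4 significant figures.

With equal areas, P₁/P₂ = (T₁/T₂)⁴ = (635.8/1880)⁴ = 0.01308.

P₁/P₂ ≈ 0.01308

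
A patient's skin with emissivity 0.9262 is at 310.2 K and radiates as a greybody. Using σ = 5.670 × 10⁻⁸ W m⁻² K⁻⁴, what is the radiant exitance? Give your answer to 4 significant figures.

Stefan–Boltzmann: I = εσT⁴ = 0.9262 × 5.670×10⁻⁸ × (310.2)⁴ = 486.2 W/m².

I ≈ 486.2 W/m²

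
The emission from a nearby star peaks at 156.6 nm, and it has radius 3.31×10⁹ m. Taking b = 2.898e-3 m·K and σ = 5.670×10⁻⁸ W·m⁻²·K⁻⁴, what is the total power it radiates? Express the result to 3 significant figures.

P ≈ 9.16×10²⁹ W

Wien's law: T = b/λ_max = 2.898×10⁻³/1.566×10⁻⁷ = 18505.7 K.
Surface area A = 4πR² = 4π(3.31×10⁹ m)² = 1.37678×10²⁰ m².
Then P = σAT⁴ = 5.670×10⁻⁸×1.37678×10²⁰×(18505.7)⁴ = 9.16×10²⁹ W.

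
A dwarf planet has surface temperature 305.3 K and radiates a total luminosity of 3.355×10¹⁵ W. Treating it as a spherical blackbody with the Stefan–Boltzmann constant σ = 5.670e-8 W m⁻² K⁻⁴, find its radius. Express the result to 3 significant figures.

R ≈ 7.36×10⁵ m

L = 4πR²σT⁴ ⇒ R = √(L/(4πσT⁴)).
σT⁴ = 492.595 W/m², so R = √(3.355×10¹⁵/(4π×492.595)) = 7.36×10⁵ m.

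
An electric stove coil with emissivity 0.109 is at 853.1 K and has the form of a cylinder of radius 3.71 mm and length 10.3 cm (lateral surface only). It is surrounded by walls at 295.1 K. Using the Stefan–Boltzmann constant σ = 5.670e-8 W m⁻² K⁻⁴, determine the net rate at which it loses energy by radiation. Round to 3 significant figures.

Lateral area A = 2πrL = 2π×3.71×10⁻³×0.103 = 2.40099×10⁻³ m².
Net radiated power P_net = εσA(T⁴ − T₀⁴) = 0.109×5.670×10⁻⁸×2.40099×10⁻³×(853.1⁴ − 295.1⁴).
T⁴ − T₀⁴ = 5.29663×10¹¹ − 7.58362×10⁹ = 5.22079×10¹¹ K⁴, so P_net = 7.75 W.

Net loss ≈ 7.75 W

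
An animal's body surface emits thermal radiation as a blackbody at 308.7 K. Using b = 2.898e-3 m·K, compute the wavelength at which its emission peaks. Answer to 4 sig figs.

λ_max ≈ 9.388 μm

Wien's displacement law: λ_max = b/T = (2.898×10⁻³ m·K)/(308.7 K) = 9.3878×10⁻⁶ m.
That is 9.388 μm, in the infrared range.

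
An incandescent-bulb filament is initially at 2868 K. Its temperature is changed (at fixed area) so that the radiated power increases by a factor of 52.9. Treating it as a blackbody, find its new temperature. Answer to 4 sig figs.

P ∝ T⁴, so T₂/T₁ = (P₂/P₁)^(1/4) = (52.9)^(1/4) = 2.69689.
T₂ = 2868 × 2.69689 = 7735 K.

T₂ ≈ 7735 K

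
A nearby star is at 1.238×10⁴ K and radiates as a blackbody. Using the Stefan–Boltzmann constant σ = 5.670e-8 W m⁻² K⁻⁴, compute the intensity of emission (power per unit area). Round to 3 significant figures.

Stefan–Boltzmann: I = σT⁴ = 5.670×10⁻⁸ × (1.238×10⁴)⁴ = 1.33×10⁹ W/m².

I ≈ 1.33×10⁹ W/m²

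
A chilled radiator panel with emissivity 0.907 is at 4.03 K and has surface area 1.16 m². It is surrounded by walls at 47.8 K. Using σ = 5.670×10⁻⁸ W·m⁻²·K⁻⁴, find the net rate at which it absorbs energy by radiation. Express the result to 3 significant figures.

Area A = 1.16 m².
Net radiated power P_net = εσA(T⁴ − T₀⁴) = 0.907×5.670×10⁻⁸×1.16×(4.03⁴ − 47.8⁴).
T⁴ − T₀⁴ = 263.767 − 5.22049×10⁶ = -5.22023×10⁶ K⁴, so P_net = -0.311 W — negative, meaning a net gain of 0.311 W.

Net gain ≈ 0.311 W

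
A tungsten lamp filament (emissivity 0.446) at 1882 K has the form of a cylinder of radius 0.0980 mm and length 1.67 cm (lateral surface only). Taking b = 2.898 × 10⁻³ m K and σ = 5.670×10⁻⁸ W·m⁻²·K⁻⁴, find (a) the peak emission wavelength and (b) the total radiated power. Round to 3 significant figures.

(a) λ_max = b/T = 2.898×10⁻³/1882 = 1.540×10⁻⁶ m = 1.54×10³ nm.
Lateral area A = 2πrL = 2π×9.80×10⁻⁵×0.0167 = 1.02831×10⁻⁵ m².
(b) P = εσAT⁴ = 0.446×5.670×10⁻⁸×1.02831×10⁻⁵×(1882)⁴ = 3.26 W.

λ_max ≈ 1.54×10³ nm; P ≈ 3.26 W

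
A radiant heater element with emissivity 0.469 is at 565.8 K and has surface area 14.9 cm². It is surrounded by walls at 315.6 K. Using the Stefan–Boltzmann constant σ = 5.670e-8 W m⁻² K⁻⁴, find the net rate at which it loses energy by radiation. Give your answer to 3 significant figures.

Area A = 14.9 cm² = 1.49×10⁻³ m².
Net radiated power P_net = εσA(T⁴ − T₀⁴) = 0.469×5.670×10⁻⁸×1.49×10⁻³×(565.8⁴ − 315.6⁴).
T⁴ − T₀⁴ = 1.02483×10¹¹ − 9.92083×10⁹ = 9.25622×10¹⁰ K⁴, so P_net = 3.67 W.

Net loss ≈ 3.67 W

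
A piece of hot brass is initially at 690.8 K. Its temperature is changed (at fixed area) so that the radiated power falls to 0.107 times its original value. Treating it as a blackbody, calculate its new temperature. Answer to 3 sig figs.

T₂ ≈ 395 K

P ∝ T⁴, so T₂/T₁ = (P₂/P₁)^(1/4) = (0.107)^(1/4) = 0.571934.
T₂ = 690.8 × 0.571934 = 395 K.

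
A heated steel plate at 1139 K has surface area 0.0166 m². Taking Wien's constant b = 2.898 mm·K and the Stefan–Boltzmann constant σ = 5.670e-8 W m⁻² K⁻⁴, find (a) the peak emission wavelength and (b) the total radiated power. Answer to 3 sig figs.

λ_max ≈ 2.54×10³ nm; P ≈ 1.58×10³ W

(a) λ_max = b/T = 2.898×10⁻³/1139 = 2.544×10⁻⁶ m = 2.54×10³ nm.
Area A = 0.0166 m².
(b) P = σAT⁴ = 5.670×10⁻⁸×0.0166×(1139)⁴ = 1.58×10³ W.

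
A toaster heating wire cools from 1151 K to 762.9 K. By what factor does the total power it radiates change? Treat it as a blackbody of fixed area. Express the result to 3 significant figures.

P ∝ T⁴, so P₂/P₁ = (T₂/T₁)⁴ = (762.9/1151)⁴ = (0.662815)⁴ = 0.193.

P₂/P₁ ≈ 0.193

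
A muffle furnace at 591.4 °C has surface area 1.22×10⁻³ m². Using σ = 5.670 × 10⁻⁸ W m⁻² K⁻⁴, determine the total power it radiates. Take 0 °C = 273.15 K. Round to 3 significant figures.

P ≈ 38.6 W

T = 591.4 °C + 273.15 = 864.55 K.
Area A = 1.22×10⁻³ m².
P = σAT⁴ = 5.670×10⁻⁸ × 1.22×10⁻³ × (864.55)⁴ = 38.6 W.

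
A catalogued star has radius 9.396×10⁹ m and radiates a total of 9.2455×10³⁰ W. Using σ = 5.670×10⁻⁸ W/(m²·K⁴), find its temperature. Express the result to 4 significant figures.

T ≈ 1.958×10⁴ K

Surface area A = 4πR² = 4π(9.396×10⁹ m)² = 1.10942×10²¹ m².
P = σAT⁴ ⇒ T = (P/(σA))^(1/4) = (9.2455×10³⁰/(5.670×10⁻⁸×1.10942×10²¹))^(1/4) = 1.958×10⁴ K.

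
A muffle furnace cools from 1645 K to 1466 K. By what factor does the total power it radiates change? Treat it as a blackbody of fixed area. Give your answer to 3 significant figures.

P₂/P₁ ≈ 0.631

P ∝ T⁴, so P₂/P₁ = (T₂/T₁)⁴ = (1466/1645)⁴ = (0.891185)⁴ = 0.631.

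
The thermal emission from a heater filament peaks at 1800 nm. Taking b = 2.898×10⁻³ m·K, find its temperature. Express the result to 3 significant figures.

Wien's law gives T = b/λ_max = (2.898×10⁻³ m·K)/(1.800×10⁻⁶ m) = 1.61×10³ K.

T ≈ 1.61×10³ K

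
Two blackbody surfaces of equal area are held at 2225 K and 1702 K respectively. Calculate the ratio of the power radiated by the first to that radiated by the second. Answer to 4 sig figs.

P₁/P₂ ≈ 2.921

With equal areas, P₁/P₂ = (T₁/T₂)⁴ = (2225/1702)⁴ = 2.921.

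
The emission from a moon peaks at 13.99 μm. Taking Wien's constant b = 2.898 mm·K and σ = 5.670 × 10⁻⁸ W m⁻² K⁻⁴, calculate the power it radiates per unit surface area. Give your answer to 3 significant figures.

I ≈ 104 W/m²

Wien's law: T = b/λ_max = 2.898×10⁻³/1.399×10⁻⁵ = 207.148 K.
Then I = σT⁴ = 5.670×10⁻⁸×(207.148)⁴ = 104 W/m².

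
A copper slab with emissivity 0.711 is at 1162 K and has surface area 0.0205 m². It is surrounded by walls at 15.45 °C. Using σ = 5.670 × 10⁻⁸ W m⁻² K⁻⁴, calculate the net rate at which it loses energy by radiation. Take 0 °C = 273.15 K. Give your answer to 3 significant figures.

Surroundings: T = 15.45 °C + 273.15 = 288.60 K.
Area A = 0.0205 m².
Net radiated power P_net = εσA(T⁴ − T₀⁴) = 0.711×5.670×10⁻⁸×0.0205×(1162⁴ − 288.60⁴).
T⁴ − T₀⁴ = 1.82316×10¹² − 6.93722×10⁹ = 1.81622×10¹² K⁴, so P_net = 1.50×10³ W.

Net loss ≈ 1.50×10³ W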